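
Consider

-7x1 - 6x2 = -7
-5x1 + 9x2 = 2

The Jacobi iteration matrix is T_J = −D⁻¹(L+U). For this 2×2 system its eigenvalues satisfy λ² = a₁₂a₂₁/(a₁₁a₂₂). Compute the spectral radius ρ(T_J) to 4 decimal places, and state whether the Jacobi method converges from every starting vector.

0.6901

a₁₂a₂₁/(a₁₁a₂₂) = (-6)·(-5) / ((-7)·(9)) = -0.476190
ρ = √|-0.476190| = √0.476190 = 0.6901
ρ < 1, so Jacobi converges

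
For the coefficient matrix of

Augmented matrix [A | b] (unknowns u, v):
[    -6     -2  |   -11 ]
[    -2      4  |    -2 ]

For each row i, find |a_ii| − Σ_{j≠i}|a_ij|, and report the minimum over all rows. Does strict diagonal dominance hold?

2

row 1: |-6| − (2) = 4
row 2: |4| − (2) = 2
minimum over rows = 2 → strictly diagonally dominant (convergence guaranteed)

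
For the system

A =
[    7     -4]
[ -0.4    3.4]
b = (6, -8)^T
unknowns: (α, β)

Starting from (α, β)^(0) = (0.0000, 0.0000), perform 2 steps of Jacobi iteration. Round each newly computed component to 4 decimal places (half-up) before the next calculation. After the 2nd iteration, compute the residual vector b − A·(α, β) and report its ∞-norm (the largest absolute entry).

Iteration 1:
  α = (6 - (-4)·0.0000) / (7) = 0.8571
  β = (-8 - (-0.4)·0.0000) / (3.4) = -2.3529
Iteration 2:
  α = (6 - (-4)·-2.3529) / (7) = -0.4874
  β = (-8 - (-0.4)·0.8571) / (3.4) = -2.2521
Residual b − A·x = (0.4034, -0.5378); ∞-norm = 0.5378

0.5378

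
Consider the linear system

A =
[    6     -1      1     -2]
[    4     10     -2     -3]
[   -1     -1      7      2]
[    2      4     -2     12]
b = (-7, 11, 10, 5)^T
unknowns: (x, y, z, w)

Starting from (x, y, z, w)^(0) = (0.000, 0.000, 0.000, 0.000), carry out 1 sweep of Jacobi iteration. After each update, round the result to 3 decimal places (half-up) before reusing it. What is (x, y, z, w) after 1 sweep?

Iteration 1:
  x = (-7 - (-1)·0.000 - (1)·0.000 - (-2)·0.000) / (6) = -1.167
  y = (11 - (4)·0.000 - (-2)·0.000 - (-3)·0.000) / (10) = 1.100
  z = (10 - (-1)·0.000 - (-1)·0.000 - (2)·0.000) / (7) = 1.429
  w = (5 - (2)·0.000 - (4)·0.000 - (-2)·0.000) / (12) = 0.417

(-1.167, 1.100, 1.429, 0.417)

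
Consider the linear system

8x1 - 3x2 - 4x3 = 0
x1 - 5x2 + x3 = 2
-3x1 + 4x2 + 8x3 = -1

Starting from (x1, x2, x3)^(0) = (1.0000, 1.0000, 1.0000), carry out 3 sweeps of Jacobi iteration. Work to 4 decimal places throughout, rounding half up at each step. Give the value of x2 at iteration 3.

-0.3844

Iteration 1:
  x1 = (0 - (-3)·1.0000 - (-4)·1.0000) / (8) = 0.8750
  x2 = (2 - (1)·1.0000 - (1)·1.0000) / (-5) = 0.0000
  x3 = (-1 - (-3)·1.0000 - (4)·1.0000) / (8) = -0.2500
Iteration 2:
  x1 = (0 - (-3)·0.0000 - (-4)·-0.2500) / (8) = -0.1250
  x2 = (2 - (1)·0.8750 - (1)·-0.2500) / (-5) = -0.2750
  x3 = (-1 - (-3)·0.8750 - (4)·0.0000) / (8) = 0.2031
Iteration 3:
  x1 = (0 - (-3)·-0.2750 - (-4)·0.2031) / (8) = -0.0016
  x2 = (2 - (1)·-0.1250 - (1)·0.2031) / (-5) = -0.3844
  x3 = (-1 - (-3)·-0.1250 - (4)·-0.2750) / (8) = -0.0344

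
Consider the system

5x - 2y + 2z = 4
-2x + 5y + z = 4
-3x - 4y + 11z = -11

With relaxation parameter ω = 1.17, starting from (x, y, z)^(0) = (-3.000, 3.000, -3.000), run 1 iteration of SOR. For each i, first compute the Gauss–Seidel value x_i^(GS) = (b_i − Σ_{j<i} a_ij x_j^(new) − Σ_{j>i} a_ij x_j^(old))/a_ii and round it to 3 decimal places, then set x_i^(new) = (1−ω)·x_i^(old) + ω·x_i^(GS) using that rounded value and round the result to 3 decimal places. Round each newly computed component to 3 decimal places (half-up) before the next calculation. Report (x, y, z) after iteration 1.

Iteration 1:
  x: GS value = (4 - (-2)·3.000 - (2)·-3.000) / (5) = 3.200;  x ← (1−ω)·-3.000 + ω·3.200 = 4.254
  y: GS value = (4 - (-2)·4.254 - (1)·-3.000) / (5) = 3.102;  y ← (1−ω)·3.000 + ω·3.102 = 3.119
  z: GS value = (-11 - (-3)·4.254 - (-4)·3.119) / (11) = 1.294;  z ← (1−ω)·-3.000 + ω·1.294 = 2.024

(4.254, 3.119, 2.024)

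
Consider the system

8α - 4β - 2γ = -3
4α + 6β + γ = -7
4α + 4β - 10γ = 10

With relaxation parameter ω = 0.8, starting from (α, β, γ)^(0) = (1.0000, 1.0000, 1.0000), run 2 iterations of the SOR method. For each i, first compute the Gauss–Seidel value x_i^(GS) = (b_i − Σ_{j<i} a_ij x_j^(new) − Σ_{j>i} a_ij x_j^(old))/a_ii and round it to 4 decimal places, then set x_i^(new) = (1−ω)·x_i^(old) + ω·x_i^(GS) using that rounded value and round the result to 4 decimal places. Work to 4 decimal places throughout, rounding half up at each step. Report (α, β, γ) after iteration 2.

(-0.8139, -0.6189, -1.4190)

Iteration 1:
  α: GS value = (-3 - (-4)·1.0000 - (-2)·1.0000) / (8) = 0.3750;  α ← (1−ω)·1.0000 + ω·0.3750 = 0.5000
  β: GS value = (-7 - (4)·0.5000 - (1)·1.0000) / (6) = -1.6667;  β ← (1−ω)·1.0000 + ω·-1.6667 = -1.1334
  γ: GS value = (10 - (4)·0.5000 - (4)·-1.1334) / (-10) = -1.2534;  γ ← (1−ω)·1.0000 + ω·-1.2534 = -0.8027
Iteration 2:
  α: GS value = (-3 - (-4)·-1.1334 - (-2)·-0.8027) / (8) = -1.1424;  α ← (1−ω)·0.5000 + ω·-1.1424 = -0.8139
  β: GS value = (-7 - (4)·-0.8139 - (1)·-0.8027) / (6) = -0.4903;  β ← (1−ω)·-1.1334 + ω·-0.4903 = -0.6189
  γ: GS value = (10 - (4)·-0.8139 - (4)·-0.6189) / (-10) = -1.5731;  γ ← (1−ω)·-0.8027 + ω·-1.5731 = -1.4190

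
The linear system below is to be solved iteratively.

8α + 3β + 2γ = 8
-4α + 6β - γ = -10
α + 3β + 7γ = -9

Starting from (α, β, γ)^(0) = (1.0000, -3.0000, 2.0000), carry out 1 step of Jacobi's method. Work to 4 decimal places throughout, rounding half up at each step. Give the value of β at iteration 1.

-0.6667

Iteration 1:
  α = (8 - (3)·-3.0000 - (2)·2.0000) / (8) = 1.6250
  β = (-10 - (-4)·1.0000 - (-1)·2.0000) / (6) = -0.6667
  γ = (-9 - (1)·1.0000 - (3)·-3.0000) / (7) = -0.1429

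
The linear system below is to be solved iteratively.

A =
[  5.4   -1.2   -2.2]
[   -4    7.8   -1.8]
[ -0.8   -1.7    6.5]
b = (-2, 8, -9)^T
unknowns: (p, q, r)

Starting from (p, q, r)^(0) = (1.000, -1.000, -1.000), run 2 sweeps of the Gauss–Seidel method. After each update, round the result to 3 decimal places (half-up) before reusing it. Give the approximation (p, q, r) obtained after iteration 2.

Iteration 1:
  p = (-2 - (-1.2)·-1.000 - (-2.2)·-1.000) / (5.4) = -1.000
  q = (8 - (-4)·-1.000 - (-1.8)·-1.000) / (7.8) = 0.282
  r = (-9 - (-0.8)·-1.000 - (-1.7)·0.282) / (6.5) = -1.434
Iteration 2:
  p = (-2 - (-1.2)·0.282 - (-2.2)·-1.434) / (5.4) = -0.892
  q = (8 - (-4)·-0.892 - (-1.8)·-1.434) / (7.8) = 0.237
  r = (-9 - (-0.8)·-0.892 - (-1.7)·0.237) / (6.5) = -1.432

(-0.892, 0.237, -1.432)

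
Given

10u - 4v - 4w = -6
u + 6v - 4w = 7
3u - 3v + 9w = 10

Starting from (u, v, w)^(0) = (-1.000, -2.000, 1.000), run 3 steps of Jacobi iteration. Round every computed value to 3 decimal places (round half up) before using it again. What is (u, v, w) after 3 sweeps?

Iteration 1:
  u = (-6 - (-4)·-2.000 - (-4)·1.000) / (10) = -1.000
  v = (7 - (1)·-1.000 - (-4)·1.000) / (6) = 2.000
  w = (10 - (3)·-1.000 - (-3)·-2.000) / (9) = 0.778
Iteration 2:
  u = (-6 - (-4)·2.000 - (-4)·0.778) / (10) = 0.511
  v = (7 - (1)·-1.000 - (-4)·0.778) / (6) = 1.852
  w = (10 - (3)·-1.000 - (-3)·2.000) / (9) = 2.111
Iteration 3:
  u = (-6 - (-4)·1.852 - (-4)·2.111) / (10) = 0.985
  v = (7 - (1)·0.511 - (-4)·2.111) / (6) = 2.489
  w = (10 - (3)·0.511 - (-3)·1.852) / (9) = 1.558

(0.985, 2.489, 1.558)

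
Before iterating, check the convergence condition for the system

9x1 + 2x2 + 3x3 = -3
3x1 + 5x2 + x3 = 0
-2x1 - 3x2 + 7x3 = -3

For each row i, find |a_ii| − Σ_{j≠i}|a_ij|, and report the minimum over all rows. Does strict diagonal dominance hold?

row 1: |9| − (2+3) = 4
row 2: |5| − (3+1) = 1
row 3: |7| − (2+3) = 2
minimum over rows = 1 → strictly diagonally dominant (convergence guaranteed)

1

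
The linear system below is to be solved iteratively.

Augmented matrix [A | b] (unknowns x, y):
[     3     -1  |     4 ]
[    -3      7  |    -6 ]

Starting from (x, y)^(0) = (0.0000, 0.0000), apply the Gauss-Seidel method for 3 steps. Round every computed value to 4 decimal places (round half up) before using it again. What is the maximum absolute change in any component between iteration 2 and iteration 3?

Iteration 1:
  x = (4 - (-1)·0.0000) / (3) = 1.3333
  y = (-6 - (-3)·1.3333) / (7) = -0.2857
Iteration 2:
  x = (4 - (-1)·-0.2857) / (3) = 1.2381
  y = (-6 - (-3)·1.2381) / (7) = -0.3265
Iteration 3:
  x = (4 - (-1)·-0.3265) / (3) = 1.2245
  y = (-6 - (-3)·1.2245) / (7) = -0.3324
Change: (-0.0136, -0.0059) → max |·| = 0.0136

0.0136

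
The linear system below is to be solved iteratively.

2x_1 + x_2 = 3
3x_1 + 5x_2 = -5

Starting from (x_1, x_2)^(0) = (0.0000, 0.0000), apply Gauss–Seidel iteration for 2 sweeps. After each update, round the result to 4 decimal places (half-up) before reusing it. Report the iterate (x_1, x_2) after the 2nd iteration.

(2.4500, -2.4700)

Iteration 1:
  x_1 = (3 - (1)·0.0000) / (2) = 1.5000
  x_2 = (-5 - (3)·1.5000) / (5) = -1.9000
Iteration 2:
  x_1 = (3 - (1)·-1.9000) / (2) = 2.4500
  x_2 = (-5 - (3)·2.4500) / (5) = -2.4700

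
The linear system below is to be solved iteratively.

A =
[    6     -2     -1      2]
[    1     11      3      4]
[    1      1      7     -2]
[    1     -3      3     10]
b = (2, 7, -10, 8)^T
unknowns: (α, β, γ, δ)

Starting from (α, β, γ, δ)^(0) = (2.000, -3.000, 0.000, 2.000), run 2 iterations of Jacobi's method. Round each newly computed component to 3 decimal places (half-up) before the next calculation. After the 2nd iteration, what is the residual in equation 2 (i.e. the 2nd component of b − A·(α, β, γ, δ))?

Iteration 1:
  α = (2 - (-2)·-3.000 - (-1)·0.000 - (2)·2.000) / (6) = -1.333
  β = (7 - (1)·2.000 - (3)·0.000 - (4)·2.000) / (11) = -0.273
  γ = (-10 - (1)·2.000 - (1)·-3.000 - (-2)·2.000) / (7) = -0.714
  δ = (8 - (1)·2.000 - (-3)·-3.000 - (3)·0.000) / (10) = -0.300
Iteration 2:
  α = (2 - (-2)·-0.273 - (-1)·-0.714 - (2)·-0.300) / (6) = 0.223
  β = (7 - (1)·-1.333 - (3)·-0.714 - (4)·-0.300) / (11) = 1.061
  γ = (-10 - (1)·-1.333 - (1)·-0.273 - (-2)·-0.300) / (7) = -1.285
  δ = (8 - (1)·-1.333 - (-3)·-0.273 - (3)·-0.714) / (10) = 1.066
Residual b − A·x = (-0.633, -5.303, -0.157, 4.155)

-5.303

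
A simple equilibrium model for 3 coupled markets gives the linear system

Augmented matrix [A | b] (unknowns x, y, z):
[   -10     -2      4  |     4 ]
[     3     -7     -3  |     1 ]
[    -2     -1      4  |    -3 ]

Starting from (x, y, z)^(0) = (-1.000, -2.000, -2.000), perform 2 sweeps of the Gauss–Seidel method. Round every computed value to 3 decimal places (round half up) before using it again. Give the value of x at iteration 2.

Iteration 1:
  x = (4 - (-2)·-2.000 - (4)·-2.000) / (-10) = -0.800
  y = (1 - (3)·-0.800 - (-3)·-2.000) / (-7) = 0.371
  z = (-3 - (-2)·-0.800 - (-1)·0.371) / (4) = -1.057
Iteration 2:
  x = (4 - (-2)·0.371 - (4)·-1.057) / (-10) = -0.897
  y = (1 - (3)·-0.897 - (-3)·-1.057) / (-7) = -0.074
  z = (-3 - (-2)·-0.897 - (-1)·-0.074) / (4) = -1.217

-0.897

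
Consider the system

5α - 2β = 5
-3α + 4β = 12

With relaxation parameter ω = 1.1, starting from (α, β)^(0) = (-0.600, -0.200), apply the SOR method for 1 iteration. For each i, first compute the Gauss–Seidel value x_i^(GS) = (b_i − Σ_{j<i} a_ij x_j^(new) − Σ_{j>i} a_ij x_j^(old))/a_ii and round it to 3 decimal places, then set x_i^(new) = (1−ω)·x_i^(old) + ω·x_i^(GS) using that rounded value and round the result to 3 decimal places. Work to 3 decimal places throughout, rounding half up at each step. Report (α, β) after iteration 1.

(1.072, 4.204)

Iteration 1:
  α: GS value = (5 - (-2)·-0.200) / (5) = 0.920;  α ← (1−ω)·-0.600 + ω·0.920 = 1.072
  β: GS value = (12 - (-3)·1.072) / (4) = 3.804;  β ← (1−ω)·-0.200 + ω·3.804 = 4.204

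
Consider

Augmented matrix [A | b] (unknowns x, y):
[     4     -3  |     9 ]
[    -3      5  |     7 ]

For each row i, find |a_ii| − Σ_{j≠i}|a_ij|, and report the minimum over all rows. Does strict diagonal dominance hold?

row 1: |4| − (3) = 1
row 2: |5| − (3) = 2
minimum over rows = 1 → strictly diagonally dominant (convergence guaranteed)

1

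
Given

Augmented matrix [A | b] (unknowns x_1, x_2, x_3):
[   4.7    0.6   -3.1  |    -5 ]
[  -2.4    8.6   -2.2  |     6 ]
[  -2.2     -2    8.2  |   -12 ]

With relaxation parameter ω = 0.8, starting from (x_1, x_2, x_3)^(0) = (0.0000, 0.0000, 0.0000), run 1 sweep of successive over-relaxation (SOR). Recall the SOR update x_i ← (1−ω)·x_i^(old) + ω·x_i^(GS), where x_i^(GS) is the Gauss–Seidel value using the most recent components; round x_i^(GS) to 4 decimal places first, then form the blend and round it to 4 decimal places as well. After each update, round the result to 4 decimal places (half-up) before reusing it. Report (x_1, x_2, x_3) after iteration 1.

Iteration 1:
  x_1: GS value = (-5 - (0.6)·0.0000 - (-3.1)·0.0000) / (4.7) = -1.0638;  x_1 ← (1−ω)·0.0000 + ω·-1.0638 = -0.8510
  x_2: GS value = (6 - (-2.4)·-0.8510 - (-2.2)·0.0000) / (8.6) = 0.4602;  x_2 ← (1−ω)·0.0000 + ω·0.4602 = 0.3682
  x_3: GS value = (-12 - (-2.2)·-0.8510 - (-2)·0.3682) / (8.2) = -1.6019;  x_3 ← (1−ω)·0.0000 + ω·-1.6019 = -1.2815

(-0.8510, 0.3682, -1.2815)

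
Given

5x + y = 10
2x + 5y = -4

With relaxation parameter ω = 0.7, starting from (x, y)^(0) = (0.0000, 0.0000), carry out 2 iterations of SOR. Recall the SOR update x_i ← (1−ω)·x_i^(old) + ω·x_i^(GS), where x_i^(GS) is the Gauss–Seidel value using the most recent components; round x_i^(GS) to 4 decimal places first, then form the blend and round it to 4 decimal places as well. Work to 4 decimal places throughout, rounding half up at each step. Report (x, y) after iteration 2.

(1.9533, -1.3925)

Iteration 1:
  x: GS value = (10 - (1)·0.0000) / (5) = 2.0000;  x ← (1−ω)·0.0000 + ω·2.0000 = 1.4000
  y: GS value = (-4 - (2)·1.4000) / (5) = -1.3600;  y ← (1−ω)·0.0000 + ω·-1.3600 = -0.9520
Iteration 2:
  x: GS value = (10 - (1)·-0.9520) / (5) = 2.1904;  x ← (1−ω)·1.4000 + ω·2.1904 = 1.9533
  y: GS value = (-4 - (2)·1.9533) / (5) = -1.5813;  y ← (1−ω)·-0.9520 + ω·-1.5813 = -1.3925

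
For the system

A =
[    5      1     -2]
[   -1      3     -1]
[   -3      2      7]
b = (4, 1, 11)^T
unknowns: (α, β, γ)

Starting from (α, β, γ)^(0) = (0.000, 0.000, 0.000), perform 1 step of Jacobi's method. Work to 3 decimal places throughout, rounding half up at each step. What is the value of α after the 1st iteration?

0.800

Iteration 1:
  α = (4 - (1)·0.000 - (-2)·0.000) / (5) = 0.800
  β = (1 - (-1)·0.000 - (-1)·0.000) / (3) = 0.333
  γ = (11 - (-3)·0.000 - (2)·0.000) / (7) = 1.571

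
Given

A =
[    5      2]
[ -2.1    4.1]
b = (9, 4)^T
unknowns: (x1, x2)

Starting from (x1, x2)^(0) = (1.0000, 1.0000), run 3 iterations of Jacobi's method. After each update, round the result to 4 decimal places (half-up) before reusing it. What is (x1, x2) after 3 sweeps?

Iteration 1:
  x1 = (9 - (2)·1.0000) / (5) = 1.4000
  x2 = (4 - (-2.1)·1.0000) / (4.1) = 1.4878
Iteration 2:
  x1 = (9 - (2)·1.4878) / (5) = 1.2049
  x2 = (4 - (-2.1)·1.4000) / (4.1) = 1.6927
Iteration 3:
  x1 = (9 - (2)·1.6927) / (5) = 1.1229
  x2 = (4 - (-2.1)·1.2049) / (4.1) = 1.5928

(1.1229, 1.5928)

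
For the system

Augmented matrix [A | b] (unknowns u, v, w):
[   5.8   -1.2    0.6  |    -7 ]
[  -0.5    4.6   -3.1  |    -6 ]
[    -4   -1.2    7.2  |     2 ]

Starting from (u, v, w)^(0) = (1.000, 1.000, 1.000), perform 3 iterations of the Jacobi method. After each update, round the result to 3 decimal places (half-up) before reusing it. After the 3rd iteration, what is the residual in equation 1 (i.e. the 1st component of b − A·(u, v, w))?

Iteration 1:
  u = (-7 - (-1.2)·1.000 - (0.6)·1.000) / (5.8) = -1.103
  v = (-6 - (-0.5)·1.000 - (-3.1)·1.000) / (4.6) = -0.522
  w = (2 - (-4)·1.000 - (-1.2)·1.000) / (7.2) = 1.000
Iteration 2:
  u = (-7 - (-1.2)·-0.522 - (0.6)·1.000) / (5.8) = -1.418
  v = (-6 - (-0.5)·-1.103 - (-3.1)·1.000) / (4.6) = -0.750
  w = (2 - (-4)·-1.103 - (-1.2)·-0.522) / (7.2) = -0.422
Iteration 3:
  u = (-7 - (-1.2)·-0.750 - (0.6)·-0.422) / (5.8) = -1.318
  v = (-6 - (-0.5)·-1.418 - (-3.1)·-0.422) / (4.6) = -1.743
  w = (2 - (-4)·-1.418 - (-1.2)·-0.750) / (7.2) = -0.635
Residual b − A·x = (-1.066, -0.610, -0.792)

-1.066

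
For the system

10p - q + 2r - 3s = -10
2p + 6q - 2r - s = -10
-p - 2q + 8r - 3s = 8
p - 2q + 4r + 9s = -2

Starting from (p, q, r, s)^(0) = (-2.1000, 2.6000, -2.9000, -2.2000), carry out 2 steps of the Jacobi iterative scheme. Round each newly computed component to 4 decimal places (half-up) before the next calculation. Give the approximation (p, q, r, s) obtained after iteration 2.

(-0.7792, -0.8929, 1.0267, -0.8922)

Iteration 1:
  p = (-10 - (-1)·2.6000 - (2)·-2.9000 - (-3)·-2.2000) / (10) = -0.8200
  q = (-10 - (2)·-2.1000 - (-2)·-2.9000 - (-1)·-2.2000) / (6) = -2.3000
  r = (8 - (-1)·-2.1000 - (-2)·2.6000 - (-3)·-2.2000) / (8) = 0.5625
  s = (-2 - (1)·-2.1000 - (-2)·2.6000 - (4)·-2.9000) / (9) = 1.8778
Iteration 2:
  p = (-10 - (-1)·-2.3000 - (2)·0.5625 - (-3)·1.8778) / (10) = -0.7792
  q = (-10 - (2)·-0.8200 - (-2)·0.5625 - (-1)·1.8778) / (6) = -0.8929
  r = (8 - (-1)·-0.8200 - (-2)·-2.3000 - (-3)·1.8778) / (8) = 1.0267
  s = (-2 - (1)·-0.8200 - (-2)·-2.3000 - (4)·0.5625) / (9) = -0.8922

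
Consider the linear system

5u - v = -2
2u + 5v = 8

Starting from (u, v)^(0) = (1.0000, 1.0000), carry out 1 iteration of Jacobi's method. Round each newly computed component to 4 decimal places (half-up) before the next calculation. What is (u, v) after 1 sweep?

Iteration 1:
  u = (-2 - (-1)·1.0000) / (5) = -0.2000
  v = (8 - (2)·1.0000) / (5) = 1.2000

(-0.2000, 1.2000)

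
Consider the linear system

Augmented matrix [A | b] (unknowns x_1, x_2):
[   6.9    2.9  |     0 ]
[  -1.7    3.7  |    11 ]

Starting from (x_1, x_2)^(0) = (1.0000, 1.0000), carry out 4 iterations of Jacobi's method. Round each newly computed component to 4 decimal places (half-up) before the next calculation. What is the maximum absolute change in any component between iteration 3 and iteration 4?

Iteration 1:
  x_1 = (0 - (2.9)·1.0000) / (6.9) = -0.4203
  x_2 = (11 - (-1.7)·1.0000) / (3.7) = 3.4324
Iteration 2:
  x_1 = (0 - (2.9)·3.4324) / (6.9) = -1.4426
  x_2 = (11 - (-1.7)·-0.4203) / (3.7) = 2.7799
Iteration 3:
  x_1 = (0 - (2.9)·2.7799) / (6.9) = -1.1684
  x_2 = (11 - (-1.7)·-1.4426) / (3.7) = 2.3102
Iteration 4:
  x_1 = (0 - (2.9)·2.3102) / (6.9) = -0.9710
  x_2 = (11 - (-1.7)·-1.1684) / (3.7) = 2.4361
Change: (0.1974, 0.1259) → max |·| = 0.1974

0.1974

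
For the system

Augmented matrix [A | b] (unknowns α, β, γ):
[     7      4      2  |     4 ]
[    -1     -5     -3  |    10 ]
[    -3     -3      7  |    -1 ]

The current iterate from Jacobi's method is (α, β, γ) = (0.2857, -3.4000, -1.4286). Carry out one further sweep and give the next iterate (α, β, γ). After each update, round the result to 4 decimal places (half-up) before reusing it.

(2.9225, -1.2000, -1.4776)

One sweep:
  α = (4 - (4)·-3.4000 - (2)·-1.4286) / (7) = 2.9225
  β = (10 - (-1)·0.2857 - (-3)·-1.4286) / (-5) = -1.2000
  γ = (-1 - (-3)·0.2857 - (-3)·-3.4000) / (7) = -1.4776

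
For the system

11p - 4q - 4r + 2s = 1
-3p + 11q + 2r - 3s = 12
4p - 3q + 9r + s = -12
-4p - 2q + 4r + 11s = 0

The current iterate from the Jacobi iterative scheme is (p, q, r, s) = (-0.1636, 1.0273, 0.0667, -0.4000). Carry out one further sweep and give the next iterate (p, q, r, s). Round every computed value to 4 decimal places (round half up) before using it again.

(0.5615, 0.9251, -0.8737, 0.1030)

One sweep:
  p = (1 - (-4)·1.0273 - (-4)·0.0667 - (2)·-0.4000) / (11) = 0.5615
  q = (12 - (-3)·-0.1636 - (2)·0.0667 - (-3)·-0.4000) / (11) = 0.9251
  r = (-12 - (4)·-0.1636 - (-3)·1.0273 - (1)·-0.4000) / (9) = -0.8737
  s = (0 - (-4)·-0.1636 - (-2)·1.0273 - (4)·0.0667) / (11) = 0.1030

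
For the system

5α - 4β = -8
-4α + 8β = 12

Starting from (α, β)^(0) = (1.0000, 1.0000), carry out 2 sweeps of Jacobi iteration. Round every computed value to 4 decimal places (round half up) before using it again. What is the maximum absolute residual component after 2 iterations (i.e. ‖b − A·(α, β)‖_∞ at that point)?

Iteration 1:
  α = (-8 - (-4)·1.0000) / (5) = -0.8000
  β = (12 - (-4)·1.0000) / (8) = 2.0000
Iteration 2:
  α = (-8 - (-4)·2.0000) / (5) = 0.0000
  β = (12 - (-4)·-0.8000) / (8) = 1.1000
Residual b − A·x = (-3.6000, 3.2000); ∞-norm = 3.6000

3.6000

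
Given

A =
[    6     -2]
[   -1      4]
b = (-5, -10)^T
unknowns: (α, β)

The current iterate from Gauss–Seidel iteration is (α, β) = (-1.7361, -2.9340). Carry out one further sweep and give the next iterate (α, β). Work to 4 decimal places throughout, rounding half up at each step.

One sweep:
  α = (-5 - (-2)·-2.9340) / (6) = -1.8113
  β = (-10 - (-1)·-1.8113) / (4) = -2.9528

(-1.8113, -2.9528)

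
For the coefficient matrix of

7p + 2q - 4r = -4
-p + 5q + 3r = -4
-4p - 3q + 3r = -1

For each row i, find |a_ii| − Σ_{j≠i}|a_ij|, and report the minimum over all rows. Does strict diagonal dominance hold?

row 1: |7| − (2+4) = 1
row 2: |5| − (1+3) = 1
row 3: |3| − (4+3) = -4
minimum over rows = -4 → not strictly diagonally dominant

-4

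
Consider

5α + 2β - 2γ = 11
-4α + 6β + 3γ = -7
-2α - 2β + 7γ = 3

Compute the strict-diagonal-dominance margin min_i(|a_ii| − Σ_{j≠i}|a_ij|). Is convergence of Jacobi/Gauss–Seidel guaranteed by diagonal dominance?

row 1: |5| − (2+2) = 1
row 2: |6| − (4+3) = -1
row 3: |7| − (2+2) = 3
minimum over rows = -1 → not strictly diagonally dominant

-1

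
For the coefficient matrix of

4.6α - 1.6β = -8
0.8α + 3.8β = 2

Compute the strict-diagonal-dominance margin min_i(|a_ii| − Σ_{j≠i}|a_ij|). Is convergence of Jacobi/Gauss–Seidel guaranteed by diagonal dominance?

row 1: |4.6| − (1.6) = 3
row 2: |3.8| − (0.8) = 3
minimum over rows = 3 → strictly diagonally dominant (convergence guaranteed)

3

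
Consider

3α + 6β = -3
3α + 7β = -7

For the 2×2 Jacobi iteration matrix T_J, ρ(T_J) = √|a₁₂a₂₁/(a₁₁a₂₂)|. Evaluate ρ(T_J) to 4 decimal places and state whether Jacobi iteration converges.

0.9258

a₁₂a₂₁/(a₁₁a₂₂) = (6)·(3) / ((3)·(7)) = 0.857143
ρ = √|0.857143| = √0.857143 = 0.9258
ρ < 1, so Jacobi converges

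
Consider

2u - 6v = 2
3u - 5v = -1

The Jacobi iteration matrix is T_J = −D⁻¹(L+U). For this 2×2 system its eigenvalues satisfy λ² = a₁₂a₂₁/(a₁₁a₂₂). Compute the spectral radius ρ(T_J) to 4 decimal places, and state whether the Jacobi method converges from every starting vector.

a₁₂a₂₁/(a₁₁a₂₂) = (-6)·(3) / ((2)·(-5)) = 1.800000
ρ = √|1.800000| = √1.800000 = 1.3416
ρ > 1, so Jacobi diverges

1.3416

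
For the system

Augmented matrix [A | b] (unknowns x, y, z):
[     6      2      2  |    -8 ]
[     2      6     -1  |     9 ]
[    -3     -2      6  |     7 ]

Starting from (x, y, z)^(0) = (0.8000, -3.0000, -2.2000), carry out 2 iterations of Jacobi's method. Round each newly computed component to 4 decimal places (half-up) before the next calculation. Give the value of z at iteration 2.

Iteration 1:
  x = (-8 - (2)·-3.0000 - (2)·-2.2000) / (6) = 0.4000
  y = (9 - (2)·0.8000 - (-1)·-2.2000) / (6) = 0.8667
  z = (7 - (-3)·0.8000 - (-2)·-3.0000) / (6) = 0.5667
Iteration 2:
  x = (-8 - (2)·0.8667 - (2)·0.5667) / (6) = -1.8111
  y = (9 - (2)·0.4000 - (-1)·0.5667) / (6) = 1.4611
  z = (7 - (-3)·0.4000 - (-2)·0.8667) / (6) = 1.6556

1.6556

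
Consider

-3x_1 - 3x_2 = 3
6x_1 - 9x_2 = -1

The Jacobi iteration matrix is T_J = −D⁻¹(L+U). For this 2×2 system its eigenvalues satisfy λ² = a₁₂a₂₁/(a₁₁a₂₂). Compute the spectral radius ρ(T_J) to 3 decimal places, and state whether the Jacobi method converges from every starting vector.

a₁₂a₂₁/(a₁₁a₂₂) = (-3)·(6) / ((-3)·(-9)) = -0.666667
ρ = √|-0.666667| = √0.666667 = 0.816
ρ < 1, so Jacobi converges

0.816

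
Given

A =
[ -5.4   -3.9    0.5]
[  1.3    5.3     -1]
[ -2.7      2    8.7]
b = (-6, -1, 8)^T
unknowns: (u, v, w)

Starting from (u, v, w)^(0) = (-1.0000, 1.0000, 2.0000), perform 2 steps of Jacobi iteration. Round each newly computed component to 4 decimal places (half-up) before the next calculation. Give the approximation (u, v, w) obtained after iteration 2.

(0.8328, -0.2579, 0.9979)

Iteration 1:
  u = (-6 - (-3.9)·1.0000 - (0.5)·2.0000) / (-5.4) = 0.5741
  v = (-1 - (1.3)·-1.0000 - (-1)·2.0000) / (5.3) = 0.4340
  w = (8 - (-2.7)·-1.0000 - (2)·1.0000) / (8.7) = 0.3793
Iteration 2:
  u = (-6 - (-3.9)·0.4340 - (0.5)·0.3793) / (-5.4) = 0.8328
  v = (-1 - (1.3)·0.5741 - (-1)·0.3793) / (5.3) = -0.2579
  w = (8 - (-2.7)·0.5741 - (2)·0.4340) / (8.7) = 0.9979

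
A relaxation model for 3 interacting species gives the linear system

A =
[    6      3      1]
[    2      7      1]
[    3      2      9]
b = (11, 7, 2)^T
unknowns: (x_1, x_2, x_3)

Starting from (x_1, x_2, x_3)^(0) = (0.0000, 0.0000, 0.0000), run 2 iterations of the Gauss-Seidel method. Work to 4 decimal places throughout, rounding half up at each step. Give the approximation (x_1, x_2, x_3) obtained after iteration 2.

(1.6777, 0.5913, -0.4684)

Iteration 1:
  x_1 = (11 - (3)·0.0000 - (1)·0.0000) / (6) = 1.8333
  x_2 = (7 - (2)·1.8333 - (1)·0.0000) / (7) = 0.4762
  x_3 = (2 - (3)·1.8333 - (2)·0.4762) / (9) = -0.4947
Iteration 2:
  x_1 = (11 - (3)·0.4762 - (1)·-0.4947) / (6) = 1.6777
  x_2 = (7 - (2)·1.6777 - (1)·-0.4947) / (7) = 0.5913
  x_3 = (2 - (3)·1.6777 - (2)·0.5913) / (9) = -0.4684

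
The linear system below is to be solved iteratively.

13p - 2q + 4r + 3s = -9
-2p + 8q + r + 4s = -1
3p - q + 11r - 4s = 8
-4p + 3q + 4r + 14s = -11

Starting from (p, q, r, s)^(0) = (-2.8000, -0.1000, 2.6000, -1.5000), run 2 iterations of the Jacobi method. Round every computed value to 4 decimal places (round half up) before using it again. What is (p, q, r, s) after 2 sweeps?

(-0.5096, 0.6211, 0.1687, -1.2994)

Iteration 1:
  p = (-9 - (-2)·-0.1000 - (4)·2.6000 - (3)·-1.5000) / (13) = -1.1615
  q = (-1 - (-2)·-2.8000 - (1)·2.6000 - (4)·-1.5000) / (8) = -0.4000
  r = (8 - (3)·-2.8000 - (-1)·-0.1000 - (-4)·-1.5000) / (11) = 0.9364
  s = (-11 - (-4)·-2.8000 - (3)·-0.1000 - (4)·2.6000) / (14) = -2.3071
Iteration 2:
  p = (-9 - (-2)·-0.4000 - (4)·0.9364 - (3)·-2.3071) / (13) = -0.5096
  q = (-1 - (-2)·-1.1615 - (1)·0.9364 - (4)·-2.3071) / (8) = 0.6211
  r = (8 - (3)·-1.1615 - (-1)·-0.4000 - (-4)·-2.3071) / (11) = 0.1687
  s = (-11 - (-4)·-1.1615 - (3)·-0.4000 - (4)·0.9364) / (14) = -1.2994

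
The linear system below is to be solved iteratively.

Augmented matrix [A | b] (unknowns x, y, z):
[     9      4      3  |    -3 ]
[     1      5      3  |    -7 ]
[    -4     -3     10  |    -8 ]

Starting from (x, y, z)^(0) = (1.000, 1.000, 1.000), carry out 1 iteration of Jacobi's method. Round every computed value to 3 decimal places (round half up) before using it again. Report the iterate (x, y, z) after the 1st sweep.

Iteration 1:
  x = (-3 - (4)·1.000 - (3)·1.000) / (9) = -1.111
  y = (-7 - (1)·1.000 - (3)·1.000) / (5) = -2.200
  z = (-8 - (-4)·1.000 - (-3)·1.000) / (10) = -0.100

(-1.111, -2.200, -0.100)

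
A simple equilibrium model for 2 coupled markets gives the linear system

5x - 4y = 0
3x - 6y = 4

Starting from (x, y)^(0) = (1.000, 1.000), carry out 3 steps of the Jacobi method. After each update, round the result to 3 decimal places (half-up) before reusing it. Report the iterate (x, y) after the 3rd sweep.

Iteration 1:
  x = (0 - (-4)·1.000) / (5) = 0.800
  y = (4 - (3)·1.000) / (-6) = -0.167
Iteration 2:
  x = (0 - (-4)·-0.167) / (5) = -0.134
  y = (4 - (3)·0.800) / (-6) = -0.267
Iteration 3:
  x = (0 - (-4)·-0.267) / (5) = -0.214
  y = (4 - (3)·-0.134) / (-6) = -0.734

(-0.214, -0.734)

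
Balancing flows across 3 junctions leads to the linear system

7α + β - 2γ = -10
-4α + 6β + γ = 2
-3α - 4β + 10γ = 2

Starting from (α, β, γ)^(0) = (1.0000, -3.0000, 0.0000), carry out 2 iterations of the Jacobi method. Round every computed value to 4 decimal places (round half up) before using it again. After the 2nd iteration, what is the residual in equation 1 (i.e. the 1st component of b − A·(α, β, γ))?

Iteration 1:
  α = (-10 - (1)·-3.0000 - (-2)·0.0000) / (7) = -1.0000
  β = (2 - (-4)·1.0000 - (1)·0.0000) / (6) = 1.0000
  γ = (2 - (-3)·1.0000 - (-4)·-3.0000) / (10) = -0.7000
Iteration 2:
  α = (-10 - (1)·1.0000 - (-2)·-0.7000) / (7) = -1.7714
  β = (2 - (-4)·-1.0000 - (1)·-0.7000) / (6) = -0.2167
  γ = (2 - (-3)·-1.0000 - (-4)·1.0000) / (10) = 0.3000
Residual b − A·x = (3.2165, -4.0854, -7.1810)

3.2165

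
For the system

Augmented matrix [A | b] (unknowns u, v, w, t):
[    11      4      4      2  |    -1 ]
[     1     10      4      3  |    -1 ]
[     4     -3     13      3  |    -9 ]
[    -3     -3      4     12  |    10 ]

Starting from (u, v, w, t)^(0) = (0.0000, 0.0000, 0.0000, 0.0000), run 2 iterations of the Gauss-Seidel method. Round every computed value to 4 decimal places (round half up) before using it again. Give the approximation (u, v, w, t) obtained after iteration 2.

(0.0066, -0.1314, -0.9592, 1.1219)

Iteration 1:
  u = (-1 - (4)·0.0000 - (4)·0.0000 - (2)·0.0000) / (11) = -0.0909
  v = (-1 - (1)·-0.0909 - (4)·0.0000 - (3)·0.0000) / (10) = -0.0909
  w = (-9 - (4)·-0.0909 - (-3)·-0.0909 - (3)·0.0000) / (13) = -0.6853
  t = (10 - (-3)·-0.0909 - (-3)·-0.0909 - (4)·-0.6853) / (12) = 1.0163
Iteration 2:
  u = (-1 - (4)·-0.0909 - (4)·-0.6853 - (2)·1.0163) / (11) = 0.0066
  v = (-1 - (1)·0.0066 - (4)·-0.6853 - (3)·1.0163) / (10) = -0.1314
  w = (-9 - (4)·0.0066 - (-3)·-0.1314 - (3)·1.0163) / (13) = -0.9592
  t = (10 - (-3)·0.0066 - (-3)·-0.1314 - (4)·-0.9592) / (12) = 1.1219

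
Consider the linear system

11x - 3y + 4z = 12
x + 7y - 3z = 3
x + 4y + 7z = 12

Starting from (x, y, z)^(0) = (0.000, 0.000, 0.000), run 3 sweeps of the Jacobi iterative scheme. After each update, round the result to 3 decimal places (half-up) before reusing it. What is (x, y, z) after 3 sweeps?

(0.888, 0.908, 1.055)

Iteration 1:
  x = (12 - (-3)·0.000 - (4)·0.000) / (11) = 1.091
  y = (3 - (1)·0.000 - (-3)·0.000) / (7) = 0.429
  z = (12 - (1)·0.000 - (4)·0.000) / (7) = 1.714
Iteration 2:
  x = (12 - (-3)·0.429 - (4)·1.714) / (11) = 0.585
  y = (3 - (1)·1.091 - (-3)·1.714) / (7) = 1.007
  z = (12 - (1)·1.091 - (4)·0.429) / (7) = 1.313
Iteration 3:
  x = (12 - (-3)·1.007 - (4)·1.313) / (11) = 0.888
  y = (3 - (1)·0.585 - (-3)·1.313) / (7) = 0.908
  z = (12 - (1)·0.585 - (4)·1.007) / (7) = 1.055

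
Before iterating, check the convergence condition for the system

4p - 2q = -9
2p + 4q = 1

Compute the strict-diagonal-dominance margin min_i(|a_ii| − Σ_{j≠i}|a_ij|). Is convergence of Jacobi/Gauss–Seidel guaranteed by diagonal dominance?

2

row 1: |4| − (2) = 2
row 2: |4| − (2) = 2
minimum over rows = 2 → strictly diagonally dominant (convergence guaranteed)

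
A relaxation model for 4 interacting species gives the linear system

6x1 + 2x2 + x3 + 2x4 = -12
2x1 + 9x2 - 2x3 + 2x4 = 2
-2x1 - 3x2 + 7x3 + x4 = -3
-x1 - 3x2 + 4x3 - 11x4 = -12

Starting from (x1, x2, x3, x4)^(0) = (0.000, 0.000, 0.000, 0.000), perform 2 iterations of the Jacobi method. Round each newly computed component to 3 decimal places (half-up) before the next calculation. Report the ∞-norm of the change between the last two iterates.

0.632

Iteration 1:
  x1 = (-12 - (2)·0.000 - (1)·0.000 - (2)·0.000) / (6) = -2.000
  x2 = (2 - (2)·0.000 - (-2)·0.000 - (2)·0.000) / (9) = 0.222
  x3 = (-3 - (-2)·0.000 - (-3)·0.000 - (1)·0.000) / (7) = -0.429
  x4 = (-12 - (-1)·0.000 - (-3)·0.000 - (4)·0.000) / (-11) = 1.091
Iteration 2:
  x1 = (-12 - (2)·0.222 - (1)·-0.429 - (2)·1.091) / (6) = -2.366
  x2 = (2 - (2)·-2.000 - (-2)·-0.429 - (2)·1.091) / (9) = 0.329
  x3 = (-3 - (-2)·-2.000 - (-3)·0.222 - (1)·1.091) / (7) = -1.061
  x4 = (-12 - (-1)·-2.000 - (-3)·0.222 - (4)·-0.429) / (-11) = 1.056
Change: (-0.366, 0.107, -0.632, -0.035) → max |·| = 0.632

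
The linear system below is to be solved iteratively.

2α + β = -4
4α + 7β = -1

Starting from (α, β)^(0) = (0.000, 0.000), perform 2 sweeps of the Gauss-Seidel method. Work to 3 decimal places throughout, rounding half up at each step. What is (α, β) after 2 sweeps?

Iteration 1:
  α = (-4 - (1)·0.000) / (2) = -2.000
  β = (-1 - (4)·-2.000) / (7) = 1.000
Iteration 2:
  α = (-4 - (1)·1.000) / (2) = -2.500
  β = (-1 - (4)·-2.500) / (7) = 1.286

(-2.500, 1.286)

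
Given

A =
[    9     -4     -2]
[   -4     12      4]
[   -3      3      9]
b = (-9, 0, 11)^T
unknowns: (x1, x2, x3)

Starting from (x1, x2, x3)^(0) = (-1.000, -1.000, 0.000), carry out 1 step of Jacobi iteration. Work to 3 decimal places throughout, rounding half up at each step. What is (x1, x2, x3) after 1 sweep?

Iteration 1:
  x1 = (-9 - (-4)·-1.000 - (-2)·0.000) / (9) = -1.444
  x2 = (0 - (-4)·-1.000 - (4)·0.000) / (12) = -0.333
  x3 = (11 - (-3)·-1.000 - (3)·-1.000) / (9) = 1.222

(-1.444, -0.333, 1.222)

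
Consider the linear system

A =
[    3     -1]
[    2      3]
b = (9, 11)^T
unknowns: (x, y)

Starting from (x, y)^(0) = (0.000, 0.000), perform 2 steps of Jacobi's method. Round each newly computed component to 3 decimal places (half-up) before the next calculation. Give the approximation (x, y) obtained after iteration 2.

(4.222, 1.667)

Iteration 1:
  x = (9 - (-1)·0.000) / (3) = 3.000
  y = (11 - (2)·0.000) / (3) = 3.667
Iteration 2:
  x = (9 - (-1)·3.667) / (3) = 4.222
  y = (11 - (2)·3.000) / (3) = 1.667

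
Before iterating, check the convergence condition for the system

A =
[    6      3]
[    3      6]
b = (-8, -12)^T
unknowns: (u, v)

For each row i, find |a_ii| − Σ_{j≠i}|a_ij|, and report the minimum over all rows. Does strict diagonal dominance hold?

row 1: |6| − (3) = 3
row 2: |6| − (3) = 3
minimum over rows = 3 → strictly diagonally dominant (convergence guaranteed)

3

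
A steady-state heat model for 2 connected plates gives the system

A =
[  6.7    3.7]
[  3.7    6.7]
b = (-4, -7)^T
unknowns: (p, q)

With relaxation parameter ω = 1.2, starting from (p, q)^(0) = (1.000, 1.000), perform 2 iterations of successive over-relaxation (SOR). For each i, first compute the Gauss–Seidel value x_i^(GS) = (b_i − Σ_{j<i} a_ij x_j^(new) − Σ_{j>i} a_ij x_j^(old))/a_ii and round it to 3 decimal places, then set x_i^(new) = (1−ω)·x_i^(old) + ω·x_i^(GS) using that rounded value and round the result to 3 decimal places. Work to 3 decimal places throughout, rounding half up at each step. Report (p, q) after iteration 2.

Iteration 1:
  p: GS value = (-4 - (3.7)·1.000) / (6.7) = -1.149;  p ← (1−ω)·1.000 + ω·-1.149 = -1.579
  q: GS value = (-7 - (3.7)·-1.579) / (6.7) = -0.173;  q ← (1−ω)·1.000 + ω·-0.173 = -0.408
Iteration 2:
  p: GS value = (-4 - (3.7)·-0.408) / (6.7) = -0.372;  p ← (1−ω)·-1.579 + ω·-0.372 = -0.131
  q: GS value = (-7 - (3.7)·-0.131) / (6.7) = -0.972;  q ← (1−ω)·-0.408 + ω·-0.972 = -1.085

(-0.131, -1.085)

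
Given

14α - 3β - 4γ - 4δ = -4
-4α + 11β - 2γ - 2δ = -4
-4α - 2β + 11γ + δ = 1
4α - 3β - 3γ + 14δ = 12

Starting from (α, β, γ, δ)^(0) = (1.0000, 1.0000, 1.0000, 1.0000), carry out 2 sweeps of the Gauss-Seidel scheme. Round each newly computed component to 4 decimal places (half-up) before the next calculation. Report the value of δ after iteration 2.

Iteration 1:
  α = (-4 - (-3)·1.0000 - (-4)·1.0000 - (-4)·1.0000) / (14) = 0.5000
  β = (-4 - (-4)·0.5000 - (-2)·1.0000 - (-2)·1.0000) / (11) = 0.1818
  γ = (1 - (-4)·0.5000 - (-2)·0.1818 - (1)·1.0000) / (11) = 0.2149
  δ = (12 - (4)·0.5000 - (-3)·0.1818 - (-3)·0.2149) / (14) = 0.7993
Iteration 2:
  α = (-4 - (-3)·0.1818 - (-4)·0.2149 - (-4)·0.7993) / (14) = 0.0430
  β = (-4 - (-4)·0.0430 - (-2)·0.2149 - (-2)·0.7993) / (11) = -0.1636
  γ = (1 - (-4)·0.0430 - (-2)·-0.1636 - (1)·0.7993) / (11) = 0.0041
  δ = (12 - (4)·0.0430 - (-3)·-0.1636 - (-3)·0.0041) / (14) = 0.8107

0.8107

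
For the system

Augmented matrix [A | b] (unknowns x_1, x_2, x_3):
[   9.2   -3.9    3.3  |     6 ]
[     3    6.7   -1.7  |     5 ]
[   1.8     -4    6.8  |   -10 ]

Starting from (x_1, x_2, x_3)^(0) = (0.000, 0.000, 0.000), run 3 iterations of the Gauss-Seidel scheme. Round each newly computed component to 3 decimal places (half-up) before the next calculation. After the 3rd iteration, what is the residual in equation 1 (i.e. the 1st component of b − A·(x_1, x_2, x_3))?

-0.286

Iteration 1:
  x_1 = (6 - (-3.9)·0.000 - (3.3)·0.000) / (9.2) = 0.652
  x_2 = (5 - (3)·0.652 - (-1.7)·0.000) / (6.7) = 0.454
  x_3 = (-10 - (1.8)·0.652 - (-4)·0.454) / (6.8) = -1.376
Iteration 2:
  x_1 = (6 - (-3.9)·0.454 - (3.3)·-1.376) / (9.2) = 1.338
  x_2 = (5 - (3)·1.338 - (-1.7)·-1.376) / (6.7) = -0.202
  x_3 = (-10 - (1.8)·1.338 - (-4)·-0.202) / (6.8) = -1.944
Iteration 3:
  x_1 = (6 - (-3.9)·-0.202 - (3.3)·-1.944) / (9.2) = 1.264
  x_2 = (5 - (3)·1.264 - (-1.7)·-1.944) / (6.7) = -0.313
  x_3 = (-10 - (1.8)·1.264 - (-4)·-0.313) / (6.8) = -1.989
Residual b − A·x = (-0.286, -0.076, -0.002)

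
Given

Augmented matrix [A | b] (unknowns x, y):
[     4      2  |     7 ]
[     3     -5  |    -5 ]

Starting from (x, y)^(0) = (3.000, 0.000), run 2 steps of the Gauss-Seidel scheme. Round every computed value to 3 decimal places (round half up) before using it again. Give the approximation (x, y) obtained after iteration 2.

Iteration 1:
  x = (7 - (2)·0.000) / (4) = 1.750
  y = (-5 - (3)·1.750) / (-5) = 2.050
Iteration 2:
  x = (7 - (2)·2.050) / (4) = 0.725
  y = (-5 - (3)·0.725) / (-5) = 1.435

(0.725, 1.435)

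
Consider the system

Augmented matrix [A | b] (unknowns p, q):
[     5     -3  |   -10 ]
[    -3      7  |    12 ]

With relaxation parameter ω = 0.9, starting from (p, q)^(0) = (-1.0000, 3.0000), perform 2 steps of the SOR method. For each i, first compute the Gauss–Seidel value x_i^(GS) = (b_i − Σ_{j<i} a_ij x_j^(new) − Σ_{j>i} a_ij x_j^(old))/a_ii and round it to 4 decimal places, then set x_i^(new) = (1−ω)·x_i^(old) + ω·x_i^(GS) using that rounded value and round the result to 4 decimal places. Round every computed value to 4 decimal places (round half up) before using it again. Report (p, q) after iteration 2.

(-0.8912, 1.3726)

Iteration 1:
  p: GS value = (-10 - (-3)·3.0000) / (5) = -0.2000;  p ← (1−ω)·-1.0000 + ω·-0.2000 = -0.2800
  q: GS value = (12 - (-3)·-0.2800) / (7) = 1.5943;  q ← (1−ω)·3.0000 + ω·1.5943 = 1.7349
Iteration 2:
  p: GS value = (-10 - (-3)·1.7349) / (5) = -0.9591;  p ← (1−ω)·-0.2800 + ω·-0.9591 = -0.8912
  q: GS value = (12 - (-3)·-0.8912) / (7) = 1.3323;  q ← (1−ω)·1.7349 + ω·1.3323 = 1.3726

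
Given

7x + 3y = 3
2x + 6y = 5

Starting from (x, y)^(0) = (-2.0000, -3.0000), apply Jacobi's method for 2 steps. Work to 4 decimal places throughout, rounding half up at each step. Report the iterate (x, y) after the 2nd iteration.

Iteration 1:
  x = (3 - (3)·-3.0000) / (7) = 1.7143
  y = (5 - (2)·-2.0000) / (6) = 1.5000
Iteration 2:
  x = (3 - (3)·1.5000) / (7) = -0.2143
  y = (5 - (2)·1.7143) / (6) = 0.2619

(-0.2143, 0.2619)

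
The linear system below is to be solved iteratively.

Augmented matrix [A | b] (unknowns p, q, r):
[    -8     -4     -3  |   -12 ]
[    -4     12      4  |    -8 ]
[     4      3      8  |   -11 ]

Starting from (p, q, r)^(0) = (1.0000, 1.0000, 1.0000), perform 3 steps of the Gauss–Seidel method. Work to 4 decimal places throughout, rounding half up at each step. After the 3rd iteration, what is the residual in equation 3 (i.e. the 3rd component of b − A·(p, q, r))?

Iteration 1:
  p = (-12 - (-4)·1.0000 - (-3)·1.0000) / (-8) = 0.6250
  q = (-8 - (-4)·0.6250 - (4)·1.0000) / (12) = -0.7917
  r = (-11 - (4)·0.6250 - (3)·-0.7917) / (8) = -1.3906
Iteration 2:
  p = (-12 - (-4)·-0.7917 - (-3)·-1.3906) / (-8) = 2.4173
  q = (-8 - (-4)·2.4173 - (4)·-1.3906) / (12) = 0.6026
  r = (-11 - (4)·2.4173 - (3)·0.6026) / (8) = -2.8096
Iteration 3:
  p = (-12 - (-4)·0.6026 - (-3)·-2.8096) / (-8) = 2.2523
  q = (-8 - (-4)·2.2523 - (4)·-2.8096) / (12) = 1.0206
  r = (-11 - (4)·2.2523 - (3)·1.0206) / (8) = -2.8839
Residual b − A·x = (1.4491, 0.2976, 0.0002)

0.0002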